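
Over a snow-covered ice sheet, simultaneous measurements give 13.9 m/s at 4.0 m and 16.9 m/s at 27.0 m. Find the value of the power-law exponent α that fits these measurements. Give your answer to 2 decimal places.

Power law: V₂/V₁ = (z₂/z₁)^α ⇒ α = ln(V₂/V₁) / ln(z₂/z₁)
α = ln(16.9/13.9) / ln(27.0/4.0) = ln(1.2158) / ln(6.7500)
  = 0.19542 / 1.90954 = 0.10234

α ≈ 0.10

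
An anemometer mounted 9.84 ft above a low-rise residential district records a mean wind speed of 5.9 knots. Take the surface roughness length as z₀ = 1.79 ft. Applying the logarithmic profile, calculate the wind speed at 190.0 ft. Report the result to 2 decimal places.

Log law: V(z) ∝ ln(z/z₀), so V₂/V₁ = ln(z₂/z₀) / ln(z₁/z₀).
ln(190.0/1.79) = 4.6648, ln(9.84/1.79) = 1.7042
V₂ = 5.9 × 4.6648/1.7042 = 5.9 × 2.7372 = 16.1494 knots

16.15 knots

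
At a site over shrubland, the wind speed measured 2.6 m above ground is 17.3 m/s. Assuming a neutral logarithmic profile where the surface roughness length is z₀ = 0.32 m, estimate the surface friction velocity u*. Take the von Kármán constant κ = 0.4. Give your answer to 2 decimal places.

Log law: V(z) = (u*/κ) · ln(z/z₀) ⇒ u* = κ · V / ln(z/z₀)
u* = 0.4 × 17.3 / ln(2.6/0.32) = 0.4 × 17.3 / 2.0949
   = 6.9200 / 2.0949 = 3.3032 m/s

u* ≈ 3.30 m/s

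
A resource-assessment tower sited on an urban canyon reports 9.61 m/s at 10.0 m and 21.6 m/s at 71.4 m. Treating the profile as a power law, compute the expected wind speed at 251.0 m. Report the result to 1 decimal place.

36.3 m/s

First find α: α = ln(V₂/V₁)/ln(z₂/z₁) = ln(21.6/9.61)/ln(71.4/10.0) = 0.80989/1.96571 = 0.4120
Extrapolate from 71.4 m to 251.0 m: V₃ = 21.6 × (251.0/71.4)^0.4120 = 21.6 × 1.6786 = 36.2577 m/s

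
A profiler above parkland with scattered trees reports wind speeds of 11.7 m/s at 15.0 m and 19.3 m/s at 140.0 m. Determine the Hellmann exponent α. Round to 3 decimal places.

α ≈ 0.224

Power law: V₂/V₁ = (z₂/z₁)^α ⇒ α = ln(V₂/V₁) / ln(z₂/z₁)
α = ln(19.3/11.7) / ln(140.0/15.0) = ln(1.6496) / ln(9.3333)
  = 0.50052 / 2.23359 = 0.22409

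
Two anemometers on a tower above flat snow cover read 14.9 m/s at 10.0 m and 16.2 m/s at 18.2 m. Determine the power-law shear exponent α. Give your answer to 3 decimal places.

Power law: V₂/V₁ = (z₂/z₁)^α ⇒ α = ln(V₂/V₁) / ln(z₂/z₁)
α = ln(16.2/14.9) / ln(18.2/10.0) = ln(1.0872) / ln(1.8200)
  = 0.08365 / 0.59884 = 0.13969

α ≈ 0.140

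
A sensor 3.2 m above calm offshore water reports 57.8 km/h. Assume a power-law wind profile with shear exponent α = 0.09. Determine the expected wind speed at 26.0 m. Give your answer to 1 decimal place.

Power-law profile: V₂ = V₁ · (z₂/z₁)^α
V₂ = 57.8 × (26.0/3.2)^0.09 = 57.8 × (8.1250)^0.09
    = 57.8 × 1.2075 = 69.7930 km/h

69.8 km/h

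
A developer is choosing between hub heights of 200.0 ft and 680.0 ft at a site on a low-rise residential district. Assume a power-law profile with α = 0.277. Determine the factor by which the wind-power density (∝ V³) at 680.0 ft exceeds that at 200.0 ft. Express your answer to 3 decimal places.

2.765

Speed ratio: V_B/V_A = (z_B/z_A)^α = (680.0/200.0)^0.277 = (3.4000)^0.277 = 1.40352
Power-density ratio: P_B/P_A = (V_B/V_A)³ = (1.40352)³ = 2.76477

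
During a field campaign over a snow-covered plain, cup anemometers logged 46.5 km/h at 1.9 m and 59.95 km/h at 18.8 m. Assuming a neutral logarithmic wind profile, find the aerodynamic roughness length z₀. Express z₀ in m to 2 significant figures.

z₀ ≈ 0.00069 m

Log law: V(z) ∝ ln(z/z₀). With r = V₁/V₂ = 46.5/59.95 = 0.77565,
r · ln(z₂/z₀) = ln(z₁/z₀) ⇒ ln z₀ = (ln z₁ − r·ln z₂)/(1 − r)
ln z₀ = (0.64185 − 0.77565×2.93386) / 0.22435 = -7.2822
z₀ = exp(-7.2822) = 0.0006877 m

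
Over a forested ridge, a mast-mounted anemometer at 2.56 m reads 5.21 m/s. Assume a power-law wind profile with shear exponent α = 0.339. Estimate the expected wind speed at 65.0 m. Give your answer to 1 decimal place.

15.6 m/s

Power-law profile: V₂ = V₁ · (z₂/z₁)^α
V₂ = 5.21 × (65.0/2.56)^0.339 = 5.21 × (25.3906)^0.339
    = 5.21 × 2.9935 = 15.5963 m/s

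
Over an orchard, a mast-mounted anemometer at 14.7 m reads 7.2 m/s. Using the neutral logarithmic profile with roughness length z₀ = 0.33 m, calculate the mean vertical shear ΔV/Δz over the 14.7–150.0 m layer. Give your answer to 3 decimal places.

0.033 m/s/m

Log law: V₂ = V₁ · ln(z₂/z₀)/ln(z₁/z₀) = 7.2 × 6.1193/3.7965 = 11.6051 m/s
ΔV/Δz = (11.6051 − 7.2)/(150.0 − 14.7) = 4.4051/135.3000 = 0.03256 m/s/m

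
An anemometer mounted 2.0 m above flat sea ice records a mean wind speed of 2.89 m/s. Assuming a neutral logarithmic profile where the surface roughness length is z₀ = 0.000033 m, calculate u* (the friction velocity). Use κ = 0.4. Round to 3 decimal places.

Log law: V(z) = (u*/κ) · ln(z/z₀) ⇒ u* = κ · V / ln(z/z₀)
u* = 0.4 × 2.89 / ln(2.0/0.000033) = 0.4 × 2.89 / 11.0122
   = 1.1560 / 11.0122 = 0.1050 m/s

u* ≈ 0.105 m/s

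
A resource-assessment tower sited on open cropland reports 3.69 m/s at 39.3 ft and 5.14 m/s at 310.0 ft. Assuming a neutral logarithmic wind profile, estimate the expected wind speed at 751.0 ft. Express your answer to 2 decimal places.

5.76 m/s

Log law: V ∝ ln(z/z₀). From the pair, with r = V₁/V₂ = 0.71790,
ln z₀ = (ln z₁ − r·ln z₂)/(1 − r) = (3.6712 − 0.71790×5.7366)/0.28210 = -1.5847 → z₀ = 0.2050 ft
V₃ = V₁ · ln(z₃/z₀)/ln(z₁/z₀) = 3.69 × 8.2061/5.2560 = 5.7612 m/s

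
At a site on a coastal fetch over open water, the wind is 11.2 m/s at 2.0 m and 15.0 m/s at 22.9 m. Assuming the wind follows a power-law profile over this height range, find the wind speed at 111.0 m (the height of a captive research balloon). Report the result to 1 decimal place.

18.1 m/s

First find α: α = ln(V₂/V₁)/ln(z₂/z₁) = ln(15.0/11.2)/ln(22.9/2.0) = 0.29214/2.43799 = 0.1198
Extrapolate from 22.9 m to 111.0 m: V₃ = 15.0 × (111.0/22.9)^0.1198 = 15.0 × 1.2082 = 18.1230 m/s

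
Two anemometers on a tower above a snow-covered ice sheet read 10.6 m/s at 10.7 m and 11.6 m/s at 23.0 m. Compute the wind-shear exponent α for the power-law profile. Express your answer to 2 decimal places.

α ≈ 0.12

Power law: V₂/V₁ = (z₂/z₁)^α ⇒ α = ln(V₂/V₁) / ln(z₂/z₁)
α = ln(11.6/10.6) / ln(23.0/10.7) = ln(1.0943) / ln(2.1495)
  = 0.09015 / 0.76525 = 0.11781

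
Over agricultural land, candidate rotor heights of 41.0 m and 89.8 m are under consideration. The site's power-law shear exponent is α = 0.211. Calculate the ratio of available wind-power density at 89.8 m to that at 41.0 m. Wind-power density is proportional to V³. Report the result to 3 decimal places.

1.643

Speed ratio: V_B/V_A = (z_B/z_A)^α = (89.8/41.0)^0.211 = (2.1902)^0.211 = 1.17990
Power-density ratio: P_B/P_A = (V_B/V_A)³ = (1.17990)³ = 1.64260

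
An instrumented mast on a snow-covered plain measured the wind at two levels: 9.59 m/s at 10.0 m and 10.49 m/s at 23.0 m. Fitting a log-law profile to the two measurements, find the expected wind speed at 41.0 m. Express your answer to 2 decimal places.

Log law: V ∝ ln(z/z₀). From the pair, with r = V₁/V₂ = 0.91420,
ln z₀ = (ln z₁ − r·ln z₂)/(1 − r) = (2.3026 − 0.91420×3.1355)/0.08580 = -6.5725 → z₀ = 0.001398 m
V₃ = V₁ · ln(z₃/z₀)/ln(z₁/z₀) = 9.59 × 10.2861/8.8751 = 11.1146 m/s

11.11 m/s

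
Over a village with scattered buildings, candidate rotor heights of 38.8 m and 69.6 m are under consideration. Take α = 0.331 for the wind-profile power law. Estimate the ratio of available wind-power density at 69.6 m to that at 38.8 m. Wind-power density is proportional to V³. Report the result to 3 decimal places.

Speed ratio: V_B/V_A = (z_B/z_A)^α = (69.6/38.8)^0.331 = (1.7938)^0.331 = 1.21339
Power-density ratio: P_B/P_A = (V_B/V_A)³ = (1.21339)³ = 1.78649

1.786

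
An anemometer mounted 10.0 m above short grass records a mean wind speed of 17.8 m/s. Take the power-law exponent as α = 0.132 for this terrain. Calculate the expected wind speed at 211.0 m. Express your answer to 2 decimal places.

Power-law profile: V₂ = V₁ · (z₂/z₁)^α
V₂ = 17.8 × (211.0/10.0)^0.132 = 17.8 × (21.1000)^0.132
    = 17.8 × 1.4956 = 26.6211 m/s

26.62 m/s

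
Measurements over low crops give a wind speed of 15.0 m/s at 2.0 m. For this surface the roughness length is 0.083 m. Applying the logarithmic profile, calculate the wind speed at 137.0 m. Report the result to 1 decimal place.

Log law: V(z) ∝ ln(z/z₀), so V₂/V₁ = ln(z₂/z₀) / ln(z₁/z₀).
ln(137.0/0.083) = 7.4089, ln(2.0/0.083) = 3.1821
V₂ = 15.0 × 7.4089/3.1821 = 15.0 × 2.3283 = 34.9250 m/s

34.9 m/s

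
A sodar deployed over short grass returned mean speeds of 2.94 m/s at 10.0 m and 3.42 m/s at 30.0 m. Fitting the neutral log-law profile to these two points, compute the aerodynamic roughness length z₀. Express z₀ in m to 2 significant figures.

Log law: V(z) ∝ ln(z/z₀). With r = V₁/V₂ = 2.94/3.42 = 0.85965,
r · ln(z₂/z₀) = ln(z₁/z₀) ⇒ ln z₀ = (ln z₁ − r·ln z₂)/(1 − r)
ln z₀ = (2.30259 − 0.85965×3.40120) / 0.14035 = -4.4264
z₀ = exp(-4.4264) = 0.01196 m

z₀ ≈ 0.012 m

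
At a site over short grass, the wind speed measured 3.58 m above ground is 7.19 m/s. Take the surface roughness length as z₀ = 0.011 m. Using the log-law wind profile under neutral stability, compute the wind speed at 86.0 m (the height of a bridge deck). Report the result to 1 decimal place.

Log law: V(z) ∝ ln(z/z₀), so V₂/V₁ = ln(z₂/z₀) / ln(z₁/z₀).
ln(86.0/0.011) = 8.9642, ln(3.58/0.011) = 5.7852
V₂ = 7.19 × 8.9642/5.7852 = 7.19 × 1.5495 = 11.1409 m/s

11.1 m/s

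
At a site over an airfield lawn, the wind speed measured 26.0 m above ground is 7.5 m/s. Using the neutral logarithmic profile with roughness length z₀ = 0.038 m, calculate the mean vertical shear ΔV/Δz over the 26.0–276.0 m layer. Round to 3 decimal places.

Log law: V₂ = V₁ · ln(z₂/z₀)/ln(z₁/z₀) = 7.5 × 8.8906/6.5283 = 10.2139 m/s
ΔV/Δz = (10.2139 − 7.5)/(276.0 − 26.0) = 2.7139/250.0000 = 0.01086 m/s/m

0.011 m/s/m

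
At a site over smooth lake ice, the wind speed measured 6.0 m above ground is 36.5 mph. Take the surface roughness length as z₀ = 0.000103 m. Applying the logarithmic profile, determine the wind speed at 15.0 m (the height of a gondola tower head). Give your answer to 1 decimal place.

Log law: V(z) ∝ ln(z/z₀), so V₂/V₁ = ln(z₂/z₀) / ln(z₁/z₀).
ln(15.0/0.000103) = 11.8888, ln(6.0/0.000103) = 10.9725
V₂ = 36.5 × 11.8888/10.9725 = 36.5 × 1.0835 = 39.5480 mph

39.5 mph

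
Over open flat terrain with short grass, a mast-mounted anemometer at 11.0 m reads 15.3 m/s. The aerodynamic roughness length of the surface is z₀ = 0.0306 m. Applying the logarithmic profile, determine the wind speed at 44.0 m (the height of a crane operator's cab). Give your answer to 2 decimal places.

18.90 m/s

Log law: V(z) ∝ ln(z/z₀), so V₂/V₁ = ln(z₂/z₀) / ln(z₁/z₀).
ln(44.0/0.0306) = 7.2709, ln(11.0/0.0306) = 5.8847
V₂ = 15.3 × 7.2709/5.8847 = 15.3 × 1.2356 = 18.9043 m/s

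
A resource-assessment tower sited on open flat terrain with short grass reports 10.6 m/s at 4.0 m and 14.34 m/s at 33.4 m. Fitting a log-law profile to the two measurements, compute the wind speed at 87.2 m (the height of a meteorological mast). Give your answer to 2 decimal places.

16.03 m/s

Log law: V ∝ ln(z/z₀). From the pair, with r = V₁/V₂ = 0.73919,
ln z₀ = (ln z₁ − r·ln z₂)/(1 − r) = (1.3863 − 0.73919×3.5086)/0.26081 = -4.6287 → z₀ = 0.009768 m
V₃ = V₁ · ln(z₃/z₀)/ln(z₁/z₀) = 10.6 × 9.0969/6.0150 = 16.0312 m/s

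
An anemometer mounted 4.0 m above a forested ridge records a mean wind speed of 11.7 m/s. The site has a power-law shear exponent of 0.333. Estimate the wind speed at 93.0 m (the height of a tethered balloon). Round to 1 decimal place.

Power-law profile: V₂ = V₁ · (z₂/z₁)^α
V₂ = 11.7 × (93.0/4.0)^0.333 = 11.7 × (23.2500)^0.333
    = 11.7 × 2.8511 = 33.3584 m/s

33.4 m/s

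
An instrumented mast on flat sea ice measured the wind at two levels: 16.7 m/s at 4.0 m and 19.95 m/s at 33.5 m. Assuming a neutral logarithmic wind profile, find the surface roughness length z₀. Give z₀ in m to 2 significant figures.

z₀ ≈ 0.000072 m

Log law: V(z) ∝ ln(z/z₀). With r = V₁/V₂ = 16.7/19.95 = 0.83709,
r · ln(z₂/z₀) = ln(z₁/z₀) ⇒ ln z₀ = (ln z₁ − r·ln z₂)/(1 − r)
ln z₀ = (1.38629 − 0.83709×3.51155) / 0.16291 = -9.5342
z₀ = exp(-9.5342) = 0.00007233 m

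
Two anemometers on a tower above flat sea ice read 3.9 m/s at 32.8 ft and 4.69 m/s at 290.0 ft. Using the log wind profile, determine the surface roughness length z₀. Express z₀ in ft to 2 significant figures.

z₀ ≈ 0.00070 ft

Log law: V(z) ∝ ln(z/z₀). With r = V₁/V₂ = 3.9/4.69 = 0.83156,
r · ln(z₂/z₀) = ln(z₁/z₀) ⇒ ln z₀ = (ln z₁ − r·ln z₂)/(1 − r)
ln z₀ = (3.49043 − 0.83156×5.66988) / 0.16844 = -7.2689
z₀ = exp(-7.2689) = 0.0006969 ft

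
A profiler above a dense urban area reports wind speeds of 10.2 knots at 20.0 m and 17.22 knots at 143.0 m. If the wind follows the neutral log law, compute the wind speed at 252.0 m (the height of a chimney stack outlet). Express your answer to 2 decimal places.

Log law: V ∝ ln(z/z₀). From the pair, with r = V₁/V₂ = 0.59233,
ln z₀ = (ln z₁ − r·ln z₂)/(1 − r) = (2.9957 − 0.59233×4.9628)/0.40767 = 0.1375 → z₀ = 1.147 m
V₃ = V₁ · ln(z₃/z₀)/ln(z₁/z₀) = 10.2 × 5.3919/2.8582 = 19.2420 knots

19.24 knots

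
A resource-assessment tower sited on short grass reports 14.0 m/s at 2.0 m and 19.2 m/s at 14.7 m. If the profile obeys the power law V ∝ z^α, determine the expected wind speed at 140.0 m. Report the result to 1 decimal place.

27.4 m/s

First find α: α = ln(V₂/V₁)/ln(z₂/z₁) = ln(19.2/14.0)/ln(14.7/2.0) = 0.31585/1.99470 = 0.1583
Extrapolate from 14.7 m to 140.0 m: V₃ = 19.2 × (140.0/14.7)^0.1583 = 19.2 × 1.4289 = 27.4342 m/s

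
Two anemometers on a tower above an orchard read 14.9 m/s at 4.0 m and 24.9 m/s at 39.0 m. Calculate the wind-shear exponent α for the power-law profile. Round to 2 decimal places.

Power law: V₂/V₁ = (z₂/z₁)^α ⇒ α = ln(V₂/V₁) / ln(z₂/z₁)
α = ln(24.9/14.9) / ln(39.0/4.0) = ln(1.6711) / ln(9.7500)
  = 0.51351 / 2.27727 = 0.22549

α ≈ 0.23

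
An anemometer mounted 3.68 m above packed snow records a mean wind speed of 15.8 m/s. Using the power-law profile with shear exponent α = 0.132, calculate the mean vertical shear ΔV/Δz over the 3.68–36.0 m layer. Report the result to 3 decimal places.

Power law: V₂ = V₁ · (z₂/z₁)^α = 15.8 × (9.7826)^0.132 = 21.3500 m/s
ΔV/Δz = (21.3500 − 15.8)/(36.0 − 3.68) = 5.5500/32.3200 = 0.17172 m/s/m

0.172 m/s/m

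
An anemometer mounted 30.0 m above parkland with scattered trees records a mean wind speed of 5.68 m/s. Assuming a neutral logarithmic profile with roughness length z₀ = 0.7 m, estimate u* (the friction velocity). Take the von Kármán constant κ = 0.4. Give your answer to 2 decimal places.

u* ≈ 0.60 m/s

Log law: V(z) = (u*/κ) · ln(z/z₀) ⇒ u* = κ · V / ln(z/z₀)
u* = 0.4 × 5.68 / ln(30.0/0.7) = 0.4 × 5.68 / 3.7579
   = 2.2720 / 3.7579 = 0.6046 m/s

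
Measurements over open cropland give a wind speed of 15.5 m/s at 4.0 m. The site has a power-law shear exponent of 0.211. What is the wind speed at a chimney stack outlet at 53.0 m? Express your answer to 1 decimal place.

Power-law profile: V₂ = V₁ · (z₂/z₁)^α
V₂ = 15.5 × (53.0/4.0)^0.211 = 15.5 × (13.2500)^0.211
    = 15.5 × 1.7250 = 26.7374 m/s

26.7 m/s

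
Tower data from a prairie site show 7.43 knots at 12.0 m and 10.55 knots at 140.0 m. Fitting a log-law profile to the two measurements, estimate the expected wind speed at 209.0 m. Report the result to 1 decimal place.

Log law: V ∝ ln(z/z₀). From the pair, with r = V₁/V₂ = 0.70427,
ln z₀ = (ln z₁ − r·ln z₂)/(1 − r) = (2.4849 − 0.70427×4.9416)/0.29573 = -3.3656 → z₀ = 0.03454 m
V₃ = V₁ · ln(z₃/z₀)/ln(z₁/z₀) = 7.43 × 8.7079/5.8505 = 11.0589 knots

11.1 knots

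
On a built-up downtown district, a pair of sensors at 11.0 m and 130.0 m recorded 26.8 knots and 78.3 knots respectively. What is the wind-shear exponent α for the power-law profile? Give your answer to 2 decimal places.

α ≈ 0.43

Power law: V₂/V₁ = (z₂/z₁)^α ⇒ α = ln(V₂/V₁) / ln(z₂/z₁)
α = ln(78.3/26.8) / ln(130.0/11.0) = ln(2.9216) / ln(11.8182)
  = 1.07215 / 2.46964 = 0.43413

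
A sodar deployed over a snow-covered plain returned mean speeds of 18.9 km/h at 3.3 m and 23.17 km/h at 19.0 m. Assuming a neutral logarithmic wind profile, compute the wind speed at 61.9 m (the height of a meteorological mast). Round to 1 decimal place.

Log law: V ∝ ln(z/z₀). From the pair, with r = V₁/V₂ = 0.81571,
ln z₀ = (ln z₁ − r·ln z₂)/(1 − r) = (1.1939 − 0.81571×2.9444)/0.18429 = -6.5543 → z₀ = 0.001424 m
V₃ = V₁ · ln(z₃/z₀)/ln(z₁/z₀) = 18.9 × 10.6798/7.7482 = 26.0510 km/h

26.1 km/h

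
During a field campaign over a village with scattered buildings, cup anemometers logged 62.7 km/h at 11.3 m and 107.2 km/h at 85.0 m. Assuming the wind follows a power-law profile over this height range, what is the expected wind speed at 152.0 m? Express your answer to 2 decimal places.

125.11 km/h

First find α: α = ln(V₂/V₁)/ln(z₂/z₁) = ln(107.2/62.7)/ln(85.0/11.3) = 0.53633/2.01785 = 0.2658
Extrapolate from 85.0 m to 152.0 m: V₃ = 107.2 × (152.0/85.0)^0.2658 = 107.2 × 1.1671 = 125.1089 km/h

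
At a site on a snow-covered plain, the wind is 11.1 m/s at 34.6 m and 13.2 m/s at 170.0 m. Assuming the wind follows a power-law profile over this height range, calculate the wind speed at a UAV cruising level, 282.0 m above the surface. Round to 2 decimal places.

13.95 m/s

First find α: α = ln(V₂/V₁)/ln(z₂/z₁) = ln(13.2/11.1)/ln(170.0/34.6) = 0.17327/1.59194 = 0.1088
Extrapolate from 170.0 m to 282.0 m: V₃ = 13.2 × (282.0/170.0)^0.1088 = 13.2 × 1.0566 = 13.9475 m/s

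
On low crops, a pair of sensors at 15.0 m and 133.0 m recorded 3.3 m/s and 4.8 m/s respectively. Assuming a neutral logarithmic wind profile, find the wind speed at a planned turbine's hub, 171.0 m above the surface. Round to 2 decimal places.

4.97 m/s

Log law: V ∝ ln(z/z₀). From the pair, with r = V₁/V₂ = 0.68750,
ln z₀ = (ln z₁ − r·ln z₂)/(1 − r) = (2.7081 − 0.68750×4.8903)/0.31250 = -2.0930 → z₀ = 0.1233 m
V₃ = V₁ · ln(z₃/z₀)/ln(z₁/z₀) = 3.3 × 7.2347/4.8011 = 4.9727 m/s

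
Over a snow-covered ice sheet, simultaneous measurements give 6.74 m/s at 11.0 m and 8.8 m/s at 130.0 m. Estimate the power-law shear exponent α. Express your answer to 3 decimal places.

α ≈ 0.108

Power law: V₂/V₁ = (z₂/z₁)^α ⇒ α = ln(V₂/V₁) / ln(z₂/z₁)
α = ln(8.8/6.74) / ln(130.0/11.0) = ln(1.3056) / ln(11.8182)
  = 0.26669 / 2.46964 = 0.10799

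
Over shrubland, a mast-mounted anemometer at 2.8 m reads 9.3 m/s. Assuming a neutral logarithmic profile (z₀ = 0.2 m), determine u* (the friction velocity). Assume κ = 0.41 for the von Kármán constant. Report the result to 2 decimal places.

u* ≈ 1.44 m/s

Log law: V(z) = (u*/κ) · ln(z/z₀) ⇒ u* = κ · V / ln(z/z₀)
u* = 0.41 × 9.3 / ln(2.8/0.2) = 0.41 × 9.3 / 2.6391
   = 3.8130 / 2.6391 = 1.4448 m/s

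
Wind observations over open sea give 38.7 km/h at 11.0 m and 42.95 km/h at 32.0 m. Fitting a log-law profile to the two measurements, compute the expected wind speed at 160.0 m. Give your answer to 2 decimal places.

Log law: V ∝ ln(z/z₀). From the pair, with r = V₁/V₂ = 0.90105,
ln z₀ = (ln z₁ − r·ln z₂)/(1 − r) = (2.3979 − 0.90105×3.4657)/0.09895 = -7.3257 → z₀ = 0.0006584 m
V₃ = V₁ · ln(z₃/z₀)/ln(z₁/z₀) = 38.7 × 12.4009/9.7236 = 49.3556 km/h

49.36 km/h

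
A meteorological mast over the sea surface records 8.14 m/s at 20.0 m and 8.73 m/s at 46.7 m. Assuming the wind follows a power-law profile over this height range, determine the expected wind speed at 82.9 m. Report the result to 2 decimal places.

9.15 m/s

First find α: α = ln(V₂/V₁)/ln(z₂/z₁) = ln(8.73/8.14)/ln(46.7/20.0) = 0.06998/0.84801 = 0.0825
Extrapolate from 46.7 m to 82.9 m: V₃ = 8.73 × (82.9/46.7)^0.0825 = 8.73 × 1.0485 = 9.1534 m/s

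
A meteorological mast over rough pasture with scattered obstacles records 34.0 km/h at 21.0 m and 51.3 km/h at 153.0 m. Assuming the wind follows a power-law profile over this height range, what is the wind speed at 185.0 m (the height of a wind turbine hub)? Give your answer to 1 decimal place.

First find α: α = ln(V₂/V₁)/ln(z₂/z₁) = ln(51.3/34.0)/ln(153.0/21.0) = 0.41133/1.98592 = 0.2071
Extrapolate from 153.0 m to 185.0 m: V₃ = 51.3 × (185.0/153.0)^0.2071 = 51.3 × 1.0401 = 53.3582 km/h

53.4 km/h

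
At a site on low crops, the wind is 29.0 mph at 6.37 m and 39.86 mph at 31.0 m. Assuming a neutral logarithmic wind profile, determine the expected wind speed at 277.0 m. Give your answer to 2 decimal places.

Log law: V ∝ ln(z/z₀). From the pair, with r = V₁/V₂ = 0.72755,
ln z₀ = (ln z₁ − r·ln z₂)/(1 − r) = (1.8516 − 0.72755×3.4340)/0.27245 = -2.3739 → z₀ = 0.09311 m
V₃ = V₁ · ln(z₃/z₀)/ln(z₁/z₀) = 29.0 × 7.9979/4.2255 = 54.8903 mph

54.89 mph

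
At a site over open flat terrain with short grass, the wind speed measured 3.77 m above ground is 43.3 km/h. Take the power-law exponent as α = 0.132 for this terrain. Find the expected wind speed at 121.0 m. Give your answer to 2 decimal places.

68.44 km/h

Power-law profile: V₂ = V₁ · (z₂/z₁)^α
V₂ = 43.3 × (121.0/3.77)^0.132 = 43.3 × (32.0955)^0.132
    = 43.3 × 1.5807 = 68.4445 km/h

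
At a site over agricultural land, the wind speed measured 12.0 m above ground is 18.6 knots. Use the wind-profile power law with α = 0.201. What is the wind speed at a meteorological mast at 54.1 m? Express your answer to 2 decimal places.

Power-law profile: V₂ = V₁ · (z₂/z₁)^α
V₂ = 18.6 × (54.1/12.0)^0.201 = 18.6 × (4.5083)^0.201
    = 18.6 × 1.3535 = 25.1750 knots

25.18 knots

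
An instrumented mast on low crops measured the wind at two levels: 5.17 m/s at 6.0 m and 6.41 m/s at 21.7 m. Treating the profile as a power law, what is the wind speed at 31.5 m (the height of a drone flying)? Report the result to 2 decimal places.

First find α: α = ln(V₂/V₁)/ln(z₂/z₁) = ln(6.41/5.17)/ln(21.7/6.0) = 0.21499/1.28555 = 0.1672
Extrapolate from 21.7 m to 31.5 m: V₃ = 6.41 × (31.5/21.7)^0.1672 = 6.41 × 1.0643 = 6.8222 m/s

6.82 m/s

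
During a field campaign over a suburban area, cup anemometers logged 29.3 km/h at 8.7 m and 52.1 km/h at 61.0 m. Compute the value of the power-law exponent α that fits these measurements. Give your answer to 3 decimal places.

Power law: V₂/V₁ = (z₂/z₁)^α ⇒ α = ln(V₂/V₁) / ln(z₂/z₁)
α = ln(52.1/29.3) / ln(61.0/8.7) = ln(1.7782) / ln(7.0115)
  = 0.57558 / 1.94755 = 0.29554

α ≈ 0.296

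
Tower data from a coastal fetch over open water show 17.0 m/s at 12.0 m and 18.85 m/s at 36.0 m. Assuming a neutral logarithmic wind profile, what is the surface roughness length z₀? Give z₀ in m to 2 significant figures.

z₀ ≈ 0.00050 m

Log law: V(z) ∝ ln(z/z₀). With r = V₁/V₂ = 17.0/18.85 = 0.90186,
r · ln(z₂/z₀) = ln(z₁/z₀) ⇒ ln z₀ = (ln z₁ − r·ln z₂)/(1 − r)
ln z₀ = (2.48491 − 0.90186×3.58352) / 0.09814 = -7.6104
z₀ = exp(-7.6104) = 0.0004952 m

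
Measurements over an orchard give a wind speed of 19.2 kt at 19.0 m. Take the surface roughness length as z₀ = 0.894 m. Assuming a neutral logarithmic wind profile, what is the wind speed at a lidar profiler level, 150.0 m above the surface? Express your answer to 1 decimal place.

32.2 kt

Log law: V(z) ∝ ln(z/z₀), so V₂/V₁ = ln(z₂/z₀) / ln(z₁/z₀).
ln(150.0/0.894) = 5.1227, ln(19.0/0.894) = 3.0565
V₂ = 19.2 × 5.1227/3.0565 = 19.2 × 1.6760 = 32.1793 kt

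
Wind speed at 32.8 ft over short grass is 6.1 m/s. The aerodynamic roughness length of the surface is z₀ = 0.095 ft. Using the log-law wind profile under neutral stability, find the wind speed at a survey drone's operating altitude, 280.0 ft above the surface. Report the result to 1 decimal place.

Log law: V(z) ∝ ln(z/z₀), so V₂/V₁ = ln(z₂/z₀) / ln(z₁/z₀).
ln(280.0/0.095) = 7.9887, ln(32.8/0.095) = 5.8443
V₂ = 6.1 × 7.9887/5.8443 = 6.1 × 1.3669 = 8.3382 m/s

8.3 m/s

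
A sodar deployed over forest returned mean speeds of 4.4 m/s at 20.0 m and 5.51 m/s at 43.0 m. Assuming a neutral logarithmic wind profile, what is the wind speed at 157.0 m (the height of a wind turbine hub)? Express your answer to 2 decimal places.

7.39 m/s

Log law: V ∝ ln(z/z₀). From the pair, with r = V₁/V₂ = 0.79855,
ln z₀ = (ln z₁ − r·ln z₂)/(1 − r) = (2.9957 − 0.79855×3.7612)/0.20145 = -0.0386 → z₀ = 0.9622 m
V₃ = V₁ · ln(z₃/z₀)/ln(z₁/z₀) = 4.4 × 5.0948/3.0343 = 7.3879 m/s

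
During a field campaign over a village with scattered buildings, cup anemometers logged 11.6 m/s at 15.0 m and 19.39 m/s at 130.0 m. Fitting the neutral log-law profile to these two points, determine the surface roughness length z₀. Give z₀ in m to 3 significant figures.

Log law: V(z) ∝ ln(z/z₀). With r = V₁/V₂ = 11.6/19.39 = 0.59825,
r · ln(z₂/z₀) = ln(z₁/z₀) ⇒ ln z₀ = (ln z₁ − r·ln z₂)/(1 − r)
ln z₀ = (2.70805 − 0.59825×4.86753) / 0.40175 = -0.5076
z₀ = exp(-0.5076) = 0.6019 m

z₀ ≈ 0.602 m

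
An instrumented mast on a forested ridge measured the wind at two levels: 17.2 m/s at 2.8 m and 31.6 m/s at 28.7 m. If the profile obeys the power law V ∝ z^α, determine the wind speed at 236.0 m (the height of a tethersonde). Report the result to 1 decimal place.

First find α: α = ln(V₂/V₁)/ln(z₂/z₁) = ln(31.6/17.2)/ln(28.7/2.8) = 0.60825/2.32728 = 0.2614
Extrapolate from 28.7 m to 236.0 m: V₃ = 31.6 × (236.0/28.7)^0.2614 = 31.6 × 1.7344 = 54.8069 m/s

54.8 m/s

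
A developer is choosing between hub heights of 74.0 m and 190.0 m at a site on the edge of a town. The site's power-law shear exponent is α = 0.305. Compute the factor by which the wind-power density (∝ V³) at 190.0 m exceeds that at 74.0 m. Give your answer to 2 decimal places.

2.37

Speed ratio: V_B/V_A = (z_B/z_A)^α = (190.0/74.0)^0.305 = (2.5676)^0.305 = 1.33323
Power-density ratio: P_B/P_A = (V_B/V_A)³ = (1.33323)³ = 2.36980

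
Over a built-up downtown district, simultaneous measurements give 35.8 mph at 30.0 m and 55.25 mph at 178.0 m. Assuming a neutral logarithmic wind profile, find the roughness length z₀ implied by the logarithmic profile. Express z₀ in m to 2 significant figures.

Log law: V(z) ∝ ln(z/z₀). With r = V₁/V₂ = 35.8/55.25 = 0.64796,
r · ln(z₂/z₀) = ln(z₁/z₀) ⇒ ln z₀ = (ln z₁ − r·ln z₂)/(1 − r)
ln z₀ = (3.40120 − 0.64796×5.18178) / 0.35204 = 0.1238
z₀ = exp(0.1238) = 1.132 m

z₀ ≈ 1.1 m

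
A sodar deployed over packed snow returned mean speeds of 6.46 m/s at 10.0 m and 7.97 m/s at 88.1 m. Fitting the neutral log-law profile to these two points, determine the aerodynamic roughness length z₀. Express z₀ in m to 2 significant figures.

Log law: V(z) ∝ ln(z/z₀). With r = V₁/V₂ = 6.46/7.97 = 0.81054,
r · ln(z₂/z₀) = ln(z₁/z₀) ⇒ ln z₀ = (ln z₁ − r·ln z₂)/(1 − r)
ln z₀ = (2.30259 − 0.81054×4.47847) / 0.18946 = -7.0062
z₀ = exp(-7.0062) = 0.0009063 m

z₀ ≈ 0.00091 m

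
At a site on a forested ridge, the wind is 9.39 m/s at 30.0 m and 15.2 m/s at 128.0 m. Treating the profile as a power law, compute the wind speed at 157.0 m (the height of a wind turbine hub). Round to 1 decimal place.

First find α: α = ln(V₂/V₁)/ln(z₂/z₁) = ln(15.2/9.39)/ln(128.0/30.0) = 0.48165/1.45083 = 0.3320
Extrapolate from 128.0 m to 157.0 m: V₃ = 15.2 × (157.0/128.0)^0.3320 = 15.2 × 1.0701 = 16.2662 m/s

16.3 m/s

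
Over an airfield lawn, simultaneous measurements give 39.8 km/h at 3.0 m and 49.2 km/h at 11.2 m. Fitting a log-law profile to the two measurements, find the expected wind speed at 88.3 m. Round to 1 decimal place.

63.9 km/h

Log law: V ∝ ln(z/z₀). From the pair, with r = V₁/V₂ = 0.80894,
ln z₀ = (ln z₁ − r·ln z₂)/(1 − r) = (1.0986 − 0.80894×2.4159)/0.19106 = -4.4789 → z₀ = 0.01135 m
V₃ = V₁ · ln(z₃/z₀)/ln(z₁/z₀) = 39.8 × 8.9596/5.5775 = 63.9342 km/h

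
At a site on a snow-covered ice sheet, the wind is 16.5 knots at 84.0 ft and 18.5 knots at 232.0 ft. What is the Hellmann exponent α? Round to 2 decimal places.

α ≈ 0.11

Power law: V₂/V₁ = (z₂/z₁)^α ⇒ α = ln(V₂/V₁) / ln(z₂/z₁)
α = ln(18.5/16.5) / ln(232.0/84.0) = ln(1.1212) / ln(2.7619)
  = 0.11441 / 1.01592 = 0.11262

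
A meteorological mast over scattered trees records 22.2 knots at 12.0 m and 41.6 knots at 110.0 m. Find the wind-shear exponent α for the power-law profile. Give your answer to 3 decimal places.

α ≈ 0.283

Power law: V₂/V₁ = (z₂/z₁)^α ⇒ α = ln(V₂/V₁) / ln(z₂/z₁)
α = ln(41.6/22.2) / ln(110.0/12.0) = ln(1.8739) / ln(9.1667)
  = 0.62801 / 2.21557 = 0.28345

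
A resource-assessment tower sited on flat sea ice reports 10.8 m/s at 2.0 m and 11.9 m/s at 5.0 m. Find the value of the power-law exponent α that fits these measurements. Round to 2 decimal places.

Power law: V₂/V₁ = (z₂/z₁)^α ⇒ α = ln(V₂/V₁) / ln(z₂/z₁)
α = ln(11.9/10.8) / ln(5.0/2.0) = ln(1.1019) / ln(2.5000)
  = 0.09699 / 0.91629 = 0.10585

α ≈ 0.11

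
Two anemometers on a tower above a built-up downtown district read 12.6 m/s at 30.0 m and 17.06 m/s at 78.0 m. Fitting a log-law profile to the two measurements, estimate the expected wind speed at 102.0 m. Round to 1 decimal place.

Log law: V ∝ ln(z/z₀). From the pair, with r = V₁/V₂ = 0.73857,
ln z₀ = (ln z₁ − r·ln z₂)/(1 − r) = (3.4012 − 0.73857×4.3567)/0.26143 = 0.7018 → z₀ = 2.017 m
V₃ = V₁ · ln(z₃/z₀)/ln(z₁/z₀) = 12.6 × 3.9232/2.6994 = 18.3122 m/s

18.3 m/s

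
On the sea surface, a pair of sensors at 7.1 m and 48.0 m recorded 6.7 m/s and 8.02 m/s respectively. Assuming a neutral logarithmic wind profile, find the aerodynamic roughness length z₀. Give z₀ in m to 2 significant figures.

Log law: V(z) ∝ ln(z/z₀). With r = V₁/V₂ = 6.7/8.02 = 0.83541,
r · ln(z₂/z₀) = ln(z₁/z₀) ⇒ ln z₀ = (ln z₁ − r·ln z₂)/(1 − r)
ln z₀ = (1.96009 − 0.83541×3.87120) / 0.16459 = -7.7402
z₀ = exp(-7.7402) = 0.0004350 m

z₀ ≈ 0.00043 m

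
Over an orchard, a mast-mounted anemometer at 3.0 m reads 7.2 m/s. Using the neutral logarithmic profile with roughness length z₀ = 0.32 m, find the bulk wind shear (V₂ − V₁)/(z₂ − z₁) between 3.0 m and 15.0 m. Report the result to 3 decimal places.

Log law: V₂ = V₁ · ln(z₂/z₀)/ln(z₁/z₀) = 7.2 × 3.8475/2.2380 = 12.3777 m/s
ΔV/Δz = (12.3777 − 7.2)/(15.0 − 3.0) = 5.1777/12.0000 = 0.43148 m/s/m

0.431 m/s/m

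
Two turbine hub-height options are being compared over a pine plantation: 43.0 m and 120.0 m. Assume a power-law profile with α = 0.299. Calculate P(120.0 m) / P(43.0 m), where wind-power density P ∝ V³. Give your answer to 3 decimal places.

Speed ratio: V_B/V_A = (z_B/z_A)^α = (120.0/43.0)^0.299 = (2.7907)^0.299 = 1.35915
Power-density ratio: P_B/P_A = (V_B/V_A)³ = (1.35915)³ = 2.51076

2.511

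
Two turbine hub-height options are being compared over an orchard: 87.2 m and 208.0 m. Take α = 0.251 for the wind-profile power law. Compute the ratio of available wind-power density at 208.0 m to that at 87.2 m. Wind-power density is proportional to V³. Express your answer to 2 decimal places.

Speed ratio: V_B/V_A = (z_B/z_A)^α = (208.0/87.2)^0.251 = (2.3853)^0.251 = 1.24384
Power-density ratio: P_B/P_A = (V_B/V_A)³ = (1.24384)³ = 1.92439

1.92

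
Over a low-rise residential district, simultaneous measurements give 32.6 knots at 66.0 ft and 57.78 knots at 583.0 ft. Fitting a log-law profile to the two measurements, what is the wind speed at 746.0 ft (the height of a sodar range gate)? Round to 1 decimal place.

60.6 knots

Log law: V ∝ ln(z/z₀). From the pair, with r = V₁/V₂ = 0.56421,
ln z₀ = (ln z₁ − r·ln z₂)/(1 − r) = (4.1897 − 0.56421×6.3682)/0.43579 = 1.3692 → z₀ = 3.932 ft
V₃ = V₁ · ln(z₃/z₀)/ln(z₁/z₀) = 32.6 × 5.2456/2.8205 = 60.6296 knots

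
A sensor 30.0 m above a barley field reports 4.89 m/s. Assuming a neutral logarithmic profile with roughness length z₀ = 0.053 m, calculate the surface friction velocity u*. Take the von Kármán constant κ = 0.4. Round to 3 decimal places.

Log law: V(z) = (u*/κ) · ln(z/z₀) ⇒ u* = κ · V / ln(z/z₀)
u* = 0.4 × 4.89 / ln(30.0/0.053) = 0.4 × 4.89 / 6.3387
   = 1.9560 / 6.3387 = 0.3086 m/s

u* ≈ 0.309 m/s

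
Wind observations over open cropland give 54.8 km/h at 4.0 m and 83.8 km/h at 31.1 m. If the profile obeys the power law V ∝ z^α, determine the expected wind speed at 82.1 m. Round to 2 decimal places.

102.46 km/h

First find α: α = ln(V₂/V₁)/ln(z₂/z₁) = ln(83.8/54.8)/ln(31.1/4.0) = 0.42474/2.05091 = 0.2071
Extrapolate from 31.1 m to 82.1 m: V₃ = 83.8 × (82.1/31.1)^0.2071 = 83.8 × 1.2227 = 102.4598 km/h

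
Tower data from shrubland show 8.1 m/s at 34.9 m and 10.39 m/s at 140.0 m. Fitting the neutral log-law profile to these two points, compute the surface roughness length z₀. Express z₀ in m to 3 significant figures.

Log law: V(z) ∝ ln(z/z₀). With r = V₁/V₂ = 8.1/10.39 = 0.77960,
r · ln(z₂/z₀) = ln(z₁/z₀) ⇒ ln z₀ = (ln z₁ − r·ln z₂)/(1 − r)
ln z₀ = (3.55249 − 0.77960×4.94164) / 0.22040 = -1.3611
z₀ = exp(-1.3611) = 0.2564 m

z₀ ≈ 0.256 m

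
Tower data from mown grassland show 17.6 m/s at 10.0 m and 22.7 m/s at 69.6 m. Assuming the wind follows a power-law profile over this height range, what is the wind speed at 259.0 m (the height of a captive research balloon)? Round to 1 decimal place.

27.0 m/s

First find α: α = ln(V₂/V₁)/ln(z₂/z₁) = ln(22.7/17.6)/ln(69.6/10.0) = 0.25447/1.94018 = 0.1312
Extrapolate from 69.6 m to 259.0 m: V₃ = 22.7 × (259.0/69.6)^0.1312 = 22.7 × 1.1881 = 26.9696 m/s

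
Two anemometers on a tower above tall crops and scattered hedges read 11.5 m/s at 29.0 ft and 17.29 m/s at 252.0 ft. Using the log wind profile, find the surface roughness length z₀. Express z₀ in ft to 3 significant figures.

z₀ ≈ 0.396 ft

Log law: V(z) ∝ ln(z/z₀). With r = V₁/V₂ = 11.5/17.29 = 0.66512,
r · ln(z₂/z₀) = ln(z₁/z₀) ⇒ ln z₀ = (ln z₁ − r·ln z₂)/(1 − r)
ln z₀ = (3.36730 − 0.66512×5.52943) / 0.33488 = -0.9271
z₀ = exp(-0.9271) = 0.3957 ft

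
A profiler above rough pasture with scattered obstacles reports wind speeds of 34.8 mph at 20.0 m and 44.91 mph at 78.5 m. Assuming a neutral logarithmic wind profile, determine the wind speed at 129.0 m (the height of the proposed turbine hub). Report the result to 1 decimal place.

Log law: V ∝ ln(z/z₀). From the pair, with r = V₁/V₂ = 0.77488,
ln z₀ = (ln z₁ − r·ln z₂)/(1 − r) = (2.9957 − 0.77488×4.3631)/0.22512 = -1.7109 → z₀ = 0.1807 m
V₃ = V₁ · ln(z₃/z₀)/ln(z₁/z₀) = 34.8 × 6.5707/4.7067 = 48.5826 mph

48.6 mph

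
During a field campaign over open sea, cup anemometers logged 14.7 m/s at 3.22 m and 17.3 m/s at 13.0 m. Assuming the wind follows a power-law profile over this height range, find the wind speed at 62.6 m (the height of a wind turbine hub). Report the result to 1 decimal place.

20.8 m/s

First find α: α = ln(V₂/V₁)/ln(z₂/z₁) = ln(17.3/14.7)/ln(13.0/3.22) = 0.16286/1.39557 = 0.1167
Extrapolate from 13.0 m to 62.6 m: V₃ = 17.3 × (62.6/13.0)^0.1167 = 17.3 × 1.2013 = 20.7830 m/s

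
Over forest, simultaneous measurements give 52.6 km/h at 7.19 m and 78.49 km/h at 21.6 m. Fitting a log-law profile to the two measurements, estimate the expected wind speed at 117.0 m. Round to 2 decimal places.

118.25 km/h

Log law: V ∝ ln(z/z₀). From the pair, with r = V₁/V₂ = 0.67015,
ln z₀ = (ln z₁ − r·ln z₂)/(1 − r) = (1.9727 − 0.67015×3.0727)/0.32985 = -0.2622 → z₀ = 0.7694 m
V₃ = V₁ · ln(z₃/z₀)/ln(z₁/z₀) = 52.6 × 5.0243/2.2348 = 118.2542 km/h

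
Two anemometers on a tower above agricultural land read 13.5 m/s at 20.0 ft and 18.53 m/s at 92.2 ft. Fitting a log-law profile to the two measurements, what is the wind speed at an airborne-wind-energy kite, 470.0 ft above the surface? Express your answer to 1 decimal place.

23.9 m/s

Log law: V ∝ ln(z/z₀). From the pair, with r = V₁/V₂ = 0.72855,
ln z₀ = (ln z₁ − r·ln z₂)/(1 − r) = (2.9957 − 0.72855×4.5240)/0.27145 = -1.1059 → z₀ = 0.3309 ft
V₃ = V₁ · ln(z₃/z₀)/ln(z₁/z₀) = 13.5 × 7.2586/4.1016 = 23.8909 m/s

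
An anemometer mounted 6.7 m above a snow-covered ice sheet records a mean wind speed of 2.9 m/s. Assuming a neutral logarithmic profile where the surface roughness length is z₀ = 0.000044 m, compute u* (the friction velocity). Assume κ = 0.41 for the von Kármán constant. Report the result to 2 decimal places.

u* ≈ 0.10 m/s

Log law: V(z) = (u*/κ) · ln(z/z₀) ⇒ u* = κ · V / ln(z/z₀)
u* = 0.41 × 2.9 / ln(6.7/0.000044) = 0.41 × 2.9 / 11.9334
   = 1.1890 / 11.9334 = 0.0996 m/s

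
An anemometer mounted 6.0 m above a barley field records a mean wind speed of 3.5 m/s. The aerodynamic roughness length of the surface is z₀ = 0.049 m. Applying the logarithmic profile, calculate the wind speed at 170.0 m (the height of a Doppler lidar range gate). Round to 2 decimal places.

5.93 m/s

Log law: V(z) ∝ ln(z/z₀), so V₂/V₁ = ln(z₂/z₀) / ln(z₁/z₀).
ln(170.0/0.049) = 8.1517, ln(6.0/0.049) = 4.8077
V₂ = 3.5 × 8.1517/4.8077 = 3.5 × 1.6956 = 5.9345 m/s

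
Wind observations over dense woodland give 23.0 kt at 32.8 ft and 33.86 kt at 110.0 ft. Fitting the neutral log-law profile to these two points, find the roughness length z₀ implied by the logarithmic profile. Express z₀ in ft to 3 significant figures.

Log law: V(z) ∝ ln(z/z₀). With r = V₁/V₂ = 23.0/33.86 = 0.67927,
r · ln(z₂/z₀) = ln(z₁/z₀) ⇒ ln z₀ = (ln z₁ − r·ln z₂)/(1 − r)
ln z₀ = (3.49043 − 0.67927×4.70048) / 0.32073 = 0.9277
z₀ = exp(0.9277) = 2.529 ft

z₀ ≈ 2.53 ft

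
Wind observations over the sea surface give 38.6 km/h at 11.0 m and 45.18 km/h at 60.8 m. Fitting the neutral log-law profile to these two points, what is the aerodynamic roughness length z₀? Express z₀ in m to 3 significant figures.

z₀ ≈ 0.000485 m

Log law: V(z) ∝ ln(z/z₀). With r = V₁/V₂ = 38.6/45.18 = 0.85436,
r · ln(z₂/z₀) = ln(z₁/z₀) ⇒ ln z₀ = (ln z₁ − r·ln z₂)/(1 − r)
ln z₀ = (2.39790 − 0.85436×4.10759) / 0.14564 = -7.6316
z₀ = exp(-7.6316) = 0.0004849 m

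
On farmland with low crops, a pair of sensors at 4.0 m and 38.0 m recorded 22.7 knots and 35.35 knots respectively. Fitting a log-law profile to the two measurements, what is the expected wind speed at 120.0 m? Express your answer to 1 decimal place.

41.8 knots

Log law: V ∝ ln(z/z₀). From the pair, with r = V₁/V₂ = 0.64215,
ln z₀ = (ln z₁ − r·ln z₂)/(1 − r) = (1.3863 − 0.64215×3.6376)/0.35785 = -2.6536 → z₀ = 0.07040 m
V₃ = V₁ · ln(z₃/z₀)/ln(z₁/z₀) = 22.7 × 7.4411/4.0399 = 41.8113 knots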